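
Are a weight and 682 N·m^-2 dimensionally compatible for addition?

No

Reduce each to base SI dimensions:
  a weight:  [weight] = kg·m·s⁻²
  682 N·m^-2:  N·m⁻² = kg·m·s⁻²·m⁻² = kg·m⁻¹·s⁻²
kg·m·s⁻² ≠ kg·m⁻¹·s⁻², so they cannot be added.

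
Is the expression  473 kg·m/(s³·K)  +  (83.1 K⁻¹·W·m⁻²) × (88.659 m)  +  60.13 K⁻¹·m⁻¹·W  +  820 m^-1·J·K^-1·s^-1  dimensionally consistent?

Expand each in SI base units:
  473 kg·m/(s³·K):  kg·m·s⁻³·K⁻¹
  (83.1 K⁻¹·W·m⁻²) × (88.659 m):  [kg·s⁻³·K⁻¹] · [m] = kg·m·s⁻³·K⁻¹
  60.13 K⁻¹·m⁻¹·W:  W·m⁻¹·K⁻¹ = J·s⁻¹·m⁻¹·K⁻¹ = kg·m·s⁻³·K⁻¹
  820 m^-1·J·K^-1·s^-1:  J·s⁻¹·m⁻¹·K⁻¹ = N·m·s⁻¹·m⁻¹·K⁻¹ = kg·m·s⁻³·K⁻¹
Every term reduces to kg·m·s⁻³·K⁻¹.

Yes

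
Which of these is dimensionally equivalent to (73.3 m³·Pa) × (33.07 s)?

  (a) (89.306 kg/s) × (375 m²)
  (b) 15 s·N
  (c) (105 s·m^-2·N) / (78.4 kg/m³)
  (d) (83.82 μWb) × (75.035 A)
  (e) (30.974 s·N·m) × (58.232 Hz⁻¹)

(a)

Reference: [kg·m²·s⁻²] · [s] = kg·m²·s⁻¹.
Each option:
  (a) [kg·s⁻¹] · [m²] = kg·m²·s⁻¹  ← same
  (b) N·s = kg·m·s⁻²·s = kg·m·s⁻¹
  (c) [kg·m⁻¹·s⁻¹] / [kg·m⁻³] = m²·s⁻¹
  (d) [kg·m²·s⁻²·A⁻¹] · [A] = kg·m²·s⁻²
  (e) [kg·m²·s⁻¹] · [s] = kg·m²
Only (a) matches kg·m²·s⁻¹.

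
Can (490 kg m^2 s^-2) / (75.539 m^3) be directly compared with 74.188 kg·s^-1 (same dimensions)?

Reduce each to base SI dimensions:
  (490 kg m^2 s^-2) / (75.539 m^3):  [kg·m²·s⁻²] / [m³] = kg·m⁻¹·s⁻²
  74.188 kg·s^-1:  kg·s⁻¹
kg·m⁻¹·s⁻² ≠ kg·s⁻¹, so they cannot be added.

No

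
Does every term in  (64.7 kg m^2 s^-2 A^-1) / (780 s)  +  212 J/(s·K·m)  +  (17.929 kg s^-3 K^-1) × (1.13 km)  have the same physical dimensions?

No

In SI base units:
  (64.7 kg m^2 s^-2 A^-1) / (780 s):  [kg·m²·s⁻²·A⁻¹] / [s] = kg·m²·s⁻³·A⁻¹
  212 J/(s·K·m):  J·s⁻¹·m⁻¹·K⁻¹ = N·m·s⁻¹·m⁻¹·K⁻¹ = kg·m·s⁻³·K⁻¹
  (17.929 kg s^-3 K^-1) × (1.13 km):  [kg·s⁻³·K⁻¹] · [m] = kg·m·s⁻³·K⁻¹
The terms do not share a single dimension (kg·m²·s⁻³·A⁻¹ vs kg·m·s⁻³·K⁻¹).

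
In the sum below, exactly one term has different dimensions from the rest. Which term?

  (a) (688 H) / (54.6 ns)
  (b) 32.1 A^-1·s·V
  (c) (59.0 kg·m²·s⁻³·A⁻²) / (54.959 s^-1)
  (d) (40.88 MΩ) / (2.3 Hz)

(a)

Dimensions:
  (a) [kg·m²·s⁻²·A⁻²] / [s] = kg·m²·s⁻³·A⁻²
  (b) V·s·A⁻¹ = J·C⁻¹·s·A⁻¹ = kg·m²·s⁻²·A⁻²
  (c) [kg·m²·s⁻³·A⁻²] / [s⁻¹] = kg·m²·s⁻²·A⁻²
  (d) [kg·m²·s⁻³·A⁻²] / [s⁻¹] = kg·m²·s⁻²·A⁻²
All reduce to kg·m²·s⁻²·A⁻² except (a), which is kg·m²·s⁻³·A⁻².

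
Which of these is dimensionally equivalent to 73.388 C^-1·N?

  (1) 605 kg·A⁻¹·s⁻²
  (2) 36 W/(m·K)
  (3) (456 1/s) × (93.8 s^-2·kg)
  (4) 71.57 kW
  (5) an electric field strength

Reference: N·C⁻¹ = kg·m·s⁻²·(s·A)⁻¹ = kg·m·s⁻³·A⁻¹.
Each option:
  (1) kg·s⁻²·A⁻¹
  (2) W·m⁻¹·K⁻¹ = J·s⁻¹·m⁻¹·K⁻¹ = kg·m·s⁻³·K⁻¹
  (3) [s⁻¹] · [kg·s⁻²] = kg·s⁻³
  (4) W = J·s⁻¹ = kg·m²·s⁻³
  (5) [electric field strength] = kg·m·s⁻³·A⁻¹  ← same
Only (5) matches kg·m·s⁻³·A⁻¹.

(5)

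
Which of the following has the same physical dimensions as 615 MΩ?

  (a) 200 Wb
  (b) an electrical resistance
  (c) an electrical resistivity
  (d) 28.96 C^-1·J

Reference: Ω = V·A⁻¹ = kg·m²·s⁻³·A⁻².
Each option:
  (a) Wb = V·s = kg·m²·s⁻²·A⁻¹
  (b) [electrical resistance] = kg·m²·s⁻³·A⁻²  ← same
  (c) [electrical resistivity] = kg·m³·s⁻³·A⁻²
  (d) J·C⁻¹ = N·m·(s·A)⁻¹ = kg·m²·s⁻³·A⁻¹
Only (b) matches kg·m²·s⁻³·A⁻².

(b)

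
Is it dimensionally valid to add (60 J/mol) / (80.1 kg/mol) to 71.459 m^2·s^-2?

Yes

In SI base units:
  (60 J/mol) / (80.1 kg/mol):  [kg·m²·s⁻²·mol⁻¹] / [kg·mol⁻¹] = m²·s⁻²
  71.459 m^2·s^-2:  m²·s⁻²
Both are m²·s⁻², so they have the same dimensions and can be added.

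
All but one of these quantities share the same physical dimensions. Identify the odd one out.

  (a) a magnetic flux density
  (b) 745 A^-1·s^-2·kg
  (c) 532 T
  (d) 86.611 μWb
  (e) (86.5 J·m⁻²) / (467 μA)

(d)

In SI base units:
  (a) [magnetic flux density] = kg·s⁻²·A⁻¹
  (b) kg·s⁻²·A⁻¹
  (c) T = Wb·m⁻² = kg·s⁻²·A⁻¹
  (d) Wb = V·s = kg·m²·s⁻²·A⁻¹
  (e) [kg·s⁻²] / [A] = kg·s⁻²·A⁻¹
All reduce to kg·s⁻²·A⁻¹ except (d), which is kg·m²·s⁻²·A⁻¹.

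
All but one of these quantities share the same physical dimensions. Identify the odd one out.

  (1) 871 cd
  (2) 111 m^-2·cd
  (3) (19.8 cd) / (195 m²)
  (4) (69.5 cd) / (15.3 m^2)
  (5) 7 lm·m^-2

(1)

Dimensions:
  (1) cd
  (2) cd·m⁻² = m⁻²·cd
  (3) [cd] / [m²] = m⁻²·cd
  (4) [cd] / [m²] = m⁻²·cd
  (5) lm·m⁻² = cd·m⁻² = m⁻²·cd
All reduce to m⁻²·cd except (1), which is cd.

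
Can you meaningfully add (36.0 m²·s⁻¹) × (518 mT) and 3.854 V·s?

Reduce each to base SI dimensions:
  (36.0 m²·s⁻¹) × (518 mT):  [m²·s⁻¹] · [kg·s⁻²·A⁻¹] = kg·m²·s⁻³·A⁻¹
  3.854 V·s:  V·s = J·C⁻¹·s = kg·m²·s⁻²·A⁻¹
kg·m²·s⁻³·A⁻¹ ≠ kg·m²·s⁻²·A⁻¹, so they cannot be added.

No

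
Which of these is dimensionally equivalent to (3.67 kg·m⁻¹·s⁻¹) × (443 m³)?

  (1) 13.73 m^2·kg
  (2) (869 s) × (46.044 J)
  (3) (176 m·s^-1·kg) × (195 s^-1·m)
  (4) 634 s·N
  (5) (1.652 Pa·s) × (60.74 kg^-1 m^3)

Reference: [kg·m⁻¹·s⁻¹] · [m³] = kg·m²·s⁻¹.
Each option:
  (1) kg·m²
  (2) [s] · [kg·m²·s⁻²] = kg·m²·s⁻¹  ← same
  (3) [kg·m·s⁻¹] · [m·s⁻¹] = kg·m²·s⁻²
  (4) N·s = kg·m·s⁻²·s = kg·m·s⁻¹
  (5) [kg·m⁻¹·s⁻¹] · [kg⁻¹·m³] = m²·s⁻¹
Only (2) matches kg·m²·s⁻¹.

(2)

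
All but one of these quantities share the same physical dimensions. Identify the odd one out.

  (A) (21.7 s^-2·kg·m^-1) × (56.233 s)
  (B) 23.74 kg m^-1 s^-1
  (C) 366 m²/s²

Dimensions:
  (A) [kg·m⁻¹·s⁻²] · [s] = kg·m⁻¹·s⁻¹
  (B) kg·m⁻¹·s⁻¹
  (C) m²·s⁻²
All reduce to kg·m⁻¹·s⁻¹ except (C), which is m²·s⁻².

(C)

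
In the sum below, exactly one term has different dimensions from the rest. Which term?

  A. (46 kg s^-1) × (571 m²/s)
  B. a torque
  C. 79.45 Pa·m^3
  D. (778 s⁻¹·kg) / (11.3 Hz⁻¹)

D.

In SI base units:
  A. [kg·s⁻¹] · [m²·s⁻¹] = kg·m²·s⁻²
  B. [torque] = kg·m²·s⁻²
  C. Pa·m³ = N·m⁻²·m³ = kg·m²·s⁻²
  D. [kg·s⁻¹] / [s] = kg·s⁻²
All reduce to kg·m²·s⁻² except D., which is kg·s⁻².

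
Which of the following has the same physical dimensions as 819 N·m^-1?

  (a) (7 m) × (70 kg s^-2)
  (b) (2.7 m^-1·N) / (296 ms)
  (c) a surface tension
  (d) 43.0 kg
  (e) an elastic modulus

Reference: N·m⁻¹ = kg·m·s⁻²·m⁻¹ = kg·s⁻².
Each option:
  (a) [m] · [kg·s⁻²] = kg·m·s⁻²
  (b) [kg·s⁻²] / [s] = kg·s⁻³
  (c) [surface tension] = kg·s⁻²  ← same
  (d) kg
  (e) [elastic modulus] = kg·m⁻¹·s⁻²
Only (c) matches kg·s⁻².

(c)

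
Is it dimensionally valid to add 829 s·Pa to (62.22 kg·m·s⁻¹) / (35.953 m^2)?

Reduce each to base SI dimensions:
  829 s·Pa:  Pa·s = N·m⁻²·s = kg·m⁻¹·s⁻¹
  (62.22 kg·m·s⁻¹) / (35.953 m^2):  [kg·m·s⁻¹] / [m²] = kg·m⁻¹·s⁻¹
Both are kg·m⁻¹·s⁻¹, so they have the same dimensions and can be added.

Yes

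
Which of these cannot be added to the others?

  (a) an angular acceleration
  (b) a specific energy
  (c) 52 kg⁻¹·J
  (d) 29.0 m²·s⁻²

(a)

Expand each in SI base units:
  (a) [angular acceleration] = s⁻²
  (b) [specific energy] = m²·s⁻²
  (c) J·kg⁻¹ = N·m·kg⁻¹ = m²·s⁻²
  (d) m²·s⁻²
All reduce to m²·s⁻² except (a), which is s⁻².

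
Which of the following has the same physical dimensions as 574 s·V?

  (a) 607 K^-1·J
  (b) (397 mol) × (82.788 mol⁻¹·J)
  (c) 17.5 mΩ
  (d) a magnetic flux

(d)

Reference: V·s = J·C⁻¹·s = kg·m²·s⁻²·A⁻¹.
Each option:
  (a) J·K⁻¹ = N·m·K⁻¹ = kg·m²·s⁻²·K⁻¹
  (b) [mol] · [kg·m²·s⁻²·mol⁻¹] = kg·m²·s⁻²
  (c) Ω = V·A⁻¹ = kg·m²·s⁻³·A⁻²
  (d) [magnetic flux] = kg·m²·s⁻²·A⁻¹  ← same
Only (d) matches kg·m²·s⁻²·A⁻¹.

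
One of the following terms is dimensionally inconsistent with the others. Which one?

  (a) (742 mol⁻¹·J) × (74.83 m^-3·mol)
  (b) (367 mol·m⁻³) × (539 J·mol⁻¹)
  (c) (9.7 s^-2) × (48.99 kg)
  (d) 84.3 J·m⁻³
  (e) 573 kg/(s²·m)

(c)

Expand each in SI base units:
  (a) [kg·m²·s⁻²·mol⁻¹] · [m⁻³·mol] = kg·m⁻¹·s⁻²
  (b) [m⁻³·mol] · [kg·m²·s⁻²·mol⁻¹] = kg·m⁻¹·s⁻²
  (c) [s⁻²] · [kg] = kg·s⁻²
  (d) J·m⁻³ = N·m·m⁻³ = kg·m⁻¹·s⁻²
  (e) kg·m⁻¹·s⁻²
All reduce to kg·m⁻¹·s⁻² except (c), which is kg·s⁻².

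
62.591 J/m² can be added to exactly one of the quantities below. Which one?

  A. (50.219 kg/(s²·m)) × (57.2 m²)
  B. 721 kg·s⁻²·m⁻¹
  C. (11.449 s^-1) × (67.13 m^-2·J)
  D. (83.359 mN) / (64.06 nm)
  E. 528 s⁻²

D.

Reference: J·m⁻² = N·m·m⁻² = kg·s⁻².
Each option:
  A. [kg·m⁻¹·s⁻²] · [m²] = kg·m·s⁻²
  B. kg·m⁻¹·s⁻²
  C. [s⁻¹] · [kg·s⁻²] = kg·s⁻³
  D. [kg·m·s⁻²] / [m] = kg·s⁻²  ← same
  E. s⁻²
Only D. matches kg·s⁻².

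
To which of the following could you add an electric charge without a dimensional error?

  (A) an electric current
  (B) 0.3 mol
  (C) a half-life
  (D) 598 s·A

(D)

Reference: [electric charge] = s·A.
Each option:
  (A) [electric current] = A
  (B) mol
  (C) [half-life] = s
  (D) A·s = s·A  ← same
Only (D) matches s·A.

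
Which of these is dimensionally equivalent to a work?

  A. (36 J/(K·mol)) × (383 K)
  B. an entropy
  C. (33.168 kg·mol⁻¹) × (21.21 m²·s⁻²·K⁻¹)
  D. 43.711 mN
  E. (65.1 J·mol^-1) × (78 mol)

Reference: [work] = kg·m²·s⁻².
Each option:
  A. [kg·m²·s⁻²·K⁻¹·mol⁻¹] · [K] = kg·m²·s⁻²·mol⁻¹
  B. [entropy] = kg·m²·s⁻²·K⁻¹
  C. [kg·mol⁻¹] · [m²·s⁻²·K⁻¹] = kg·m²·s⁻²·K⁻¹·mol⁻¹
  D. N = kg·m·s⁻²
  E. [kg·m²·s⁻²·mol⁻¹] · [mol] = kg·m²·s⁻²  ← same
Only E. matches kg·m²·s⁻².

E.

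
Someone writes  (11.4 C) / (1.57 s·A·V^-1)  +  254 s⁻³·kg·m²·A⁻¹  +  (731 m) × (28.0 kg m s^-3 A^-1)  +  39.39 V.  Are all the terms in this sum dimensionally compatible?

Yes

In SI base units:
  (11.4 C) / (1.57 s·A·V^-1):  [s·A] / [kg⁻¹·m⁻²·s⁴·A²] = kg·m²·s⁻³·A⁻¹
  254 s⁻³·kg·m²·A⁻¹:  kg·m²·s⁻³·A⁻¹
  (731 m) × (28.0 kg m s^-3 A^-1):  [m] · [kg·m·s⁻³·A⁻¹] = kg·m²·s⁻³·A⁻¹
  39.39 V:  V = J·C⁻¹ = kg·m²·s⁻³·A⁻¹
Every term reduces to kg·m²·s⁻³·A⁻¹.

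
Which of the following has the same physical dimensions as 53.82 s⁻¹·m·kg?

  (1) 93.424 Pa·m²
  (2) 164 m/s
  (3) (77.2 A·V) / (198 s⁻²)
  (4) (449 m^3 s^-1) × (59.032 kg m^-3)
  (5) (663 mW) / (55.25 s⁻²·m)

(5)

Reference: kg·m·s⁻¹.
Each option:
  (1) Pa·m² = N·m⁻²·m² = kg·m·s⁻²
  (2) m·s⁻¹
  (3) [kg·m²·s⁻³] / [s⁻²] = kg·m²·s⁻¹
  (4) [m³·s⁻¹] · [kg·m⁻³] = kg·s⁻¹
  (5) [kg·m²·s⁻³] / [m·s⁻²] = kg·m·s⁻¹  ← same
Only (5) matches kg·m·s⁻¹.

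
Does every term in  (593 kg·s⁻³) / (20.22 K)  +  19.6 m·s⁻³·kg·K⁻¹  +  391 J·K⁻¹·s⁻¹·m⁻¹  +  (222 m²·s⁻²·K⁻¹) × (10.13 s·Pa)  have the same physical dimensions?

Dimensions:
  (593 kg·s⁻³) / (20.22 K):  [kg·s⁻³] / [K] = kg·s⁻³·K⁻¹
  19.6 m·s⁻³·kg·K⁻¹:  kg·m·s⁻³·K⁻¹
  391 J·K⁻¹·s⁻¹·m⁻¹:  J·s⁻¹·m⁻¹·K⁻¹ = N·m·s⁻¹·m⁻¹·K⁻¹ = kg·m·s⁻³·K⁻¹
  (222 m²·s⁻²·K⁻¹) × (10.13 s·Pa):  [m²·s⁻²·K⁻¹] · [kg·m⁻¹·s⁻¹] = kg·m·s⁻³·K⁻¹
The terms do not share a single dimension (kg·m·s⁻³·K⁻¹ vs kg·s⁻³·K⁻¹).

No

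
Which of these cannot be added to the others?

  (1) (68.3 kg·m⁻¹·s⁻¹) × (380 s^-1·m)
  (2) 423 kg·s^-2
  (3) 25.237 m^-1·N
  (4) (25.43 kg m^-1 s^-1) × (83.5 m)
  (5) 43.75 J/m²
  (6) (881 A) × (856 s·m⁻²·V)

(4)

Expand each in SI base units:
  (1) [kg·m⁻¹·s⁻¹] · [m·s⁻¹] = kg·s⁻²
  (2) kg·s⁻²
  (3) N·m⁻¹ = kg·m·s⁻²·m⁻¹ = kg·s⁻²
  (4) [kg·m⁻¹·s⁻¹] · [m] = kg·s⁻¹
  (5) J·m⁻² = N·m·m⁻² = kg·s⁻²
  (6) [A] · [kg·s⁻²·A⁻¹] = kg·s⁻²
All reduce to kg·s⁻² except (4), which is kg·s⁻¹.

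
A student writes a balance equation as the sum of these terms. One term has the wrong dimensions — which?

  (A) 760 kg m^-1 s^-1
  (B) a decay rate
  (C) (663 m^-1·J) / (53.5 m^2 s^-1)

Work out the base dimensions of each:
  (A) kg·m⁻¹·s⁻¹
  (B) [decay rate] = s⁻¹
  (C) [kg·m·s⁻²] / [m²·s⁻¹] = kg·m⁻¹·s⁻¹
All reduce to kg·m⁻¹·s⁻¹ except (B), which is s⁻¹.

(B)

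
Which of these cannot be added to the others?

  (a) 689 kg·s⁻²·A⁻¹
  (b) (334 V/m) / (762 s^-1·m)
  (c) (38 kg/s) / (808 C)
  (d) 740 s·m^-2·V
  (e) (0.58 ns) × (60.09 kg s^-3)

Reduce each to base SI dimensions:
  (a) kg·s⁻²·A⁻¹
  (b) [kg·m·s⁻³·A⁻¹] / [m·s⁻¹] = kg·s⁻²·A⁻¹
  (c) [kg·s⁻¹] / [s·A] = kg·s⁻²·A⁻¹
  (d) V·s·m⁻² = J·C⁻¹·s·m⁻² = kg·s⁻²·A⁻¹
  (e) [s] · [kg·s⁻³] = kg·s⁻²
All reduce to kg·s⁻²·A⁻¹ except (e), which is kg·s⁻².

(e)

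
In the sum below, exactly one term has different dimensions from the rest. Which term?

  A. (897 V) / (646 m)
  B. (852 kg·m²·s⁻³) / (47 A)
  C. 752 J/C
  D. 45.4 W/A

Reduce each to base SI dimensions:
  A. [kg·m²·s⁻³·A⁻¹] / [m] = kg·m·s⁻³·A⁻¹
  B. [kg·m²·s⁻³] / [A] = kg·m²·s⁻³·A⁻¹
  C. J·C⁻¹ = N·m·(s·A)⁻¹ = kg·m²·s⁻³·A⁻¹
  D. W·A⁻¹ = J·s⁻¹·A⁻¹ = kg·m²·s⁻³·A⁻¹
All reduce to kg·m²·s⁻³·A⁻¹ except A., which is kg·m·s⁻³·A⁻¹.

A.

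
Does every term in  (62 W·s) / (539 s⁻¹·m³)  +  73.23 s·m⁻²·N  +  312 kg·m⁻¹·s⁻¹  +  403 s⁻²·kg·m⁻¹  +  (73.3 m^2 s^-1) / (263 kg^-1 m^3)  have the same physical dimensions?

Reduce each to base SI dimensions:
  (62 W·s) / (539 s⁻¹·m³):  [kg·m²·s⁻²] / [m³·s⁻¹] = kg·m⁻¹·s⁻¹
  73.23 s·m⁻²·N:  N·s·m⁻² = kg·m·s⁻²·s·m⁻² = kg·m⁻¹·s⁻¹
  312 kg·m⁻¹·s⁻¹:  kg·m⁻¹·s⁻¹
  403 s⁻²·kg·m⁻¹:  kg·m⁻¹·s⁻²
  (73.3 m^2 s^-1) / (263 kg^-1 m^3):  [m²·s⁻¹] / [kg⁻¹·m³] = kg·m⁻¹·s⁻¹
The terms do not share a single dimension (kg·m⁻¹·s⁻² vs kg·m⁻¹·s⁻¹).

No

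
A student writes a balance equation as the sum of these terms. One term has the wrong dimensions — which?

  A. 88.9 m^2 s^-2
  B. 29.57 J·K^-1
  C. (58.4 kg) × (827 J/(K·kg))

Reduce each to base SI dimensions:
  A. m²·s⁻²
  B. J·K⁻¹ = N·m·K⁻¹ = kg·m²·s⁻²·K⁻¹
  C. [kg] · [m²·s⁻²·K⁻¹] = kg·m²·s⁻²·K⁻¹
All reduce to kg·m²·s⁻²·K⁻¹ except A., which is m²·s⁻².

A.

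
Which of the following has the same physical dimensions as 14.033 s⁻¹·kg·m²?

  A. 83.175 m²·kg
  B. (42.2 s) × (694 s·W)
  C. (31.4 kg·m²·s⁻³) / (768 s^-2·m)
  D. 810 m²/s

Reference: kg·m²·s⁻¹.
Each option:
  A. kg·m²
  B. [s] · [kg·m²·s⁻²] = kg·m²·s⁻¹  ← same
  C. [kg·m²·s⁻³] / [m·s⁻²] = kg·m·s⁻¹
  D. m²·s⁻¹
Only B. matches kg·m²·s⁻¹.

B.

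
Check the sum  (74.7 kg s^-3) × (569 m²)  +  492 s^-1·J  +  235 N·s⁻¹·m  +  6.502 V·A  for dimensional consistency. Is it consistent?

Yes

Reduce each to base SI dimensions:
  (74.7 kg s^-3) × (569 m²):  [kg·s⁻³] · [m²] = kg·m²·s⁻³
  492 s^-1·J:  J·s⁻¹ = N·m·s⁻¹ = kg·m²·s⁻³
  235 N·s⁻¹·m:  N·m·s⁻¹ = kg·m·s⁻²·m·s⁻¹ = kg·m²·s⁻³
  6.502 V·A:  V·A = J·C⁻¹·A = kg·m²·s⁻³
Every term reduces to kg·m²·s⁻³.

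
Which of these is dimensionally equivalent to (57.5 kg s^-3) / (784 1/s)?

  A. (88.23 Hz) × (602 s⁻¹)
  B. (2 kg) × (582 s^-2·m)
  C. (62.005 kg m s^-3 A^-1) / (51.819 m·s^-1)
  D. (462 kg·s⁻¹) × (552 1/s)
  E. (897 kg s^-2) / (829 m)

Reference: [kg·s⁻³] / [s⁻¹] = kg·s⁻².
Each option:
  A. [s⁻¹] · [s⁻¹] = s⁻²
  B. [kg] · [m·s⁻²] = kg·m·s⁻²
  C. [kg·m·s⁻³·A⁻¹] / [m·s⁻¹] = kg·s⁻²·A⁻¹
  D. [kg·s⁻¹] · [s⁻¹] = kg·s⁻²  ← same
  E. [kg·s⁻²] / [m] = kg·m⁻¹·s⁻²
Only D. matches kg·s⁻².

D.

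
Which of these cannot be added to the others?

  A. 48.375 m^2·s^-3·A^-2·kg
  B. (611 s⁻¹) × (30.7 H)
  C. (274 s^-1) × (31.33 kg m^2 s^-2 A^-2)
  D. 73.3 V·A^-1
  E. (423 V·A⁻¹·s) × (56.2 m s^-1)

E.

Reduce each to base SI dimensions:
  A. kg·m²·s⁻³·A⁻²
  B. [s⁻¹] · [kg·m²·s⁻²·A⁻²] = kg·m²·s⁻³·A⁻²
  C. [s⁻¹] · [kg·m²·s⁻²·A⁻²] = kg·m²·s⁻³·A⁻²
  D. V·A⁻¹ = J·C⁻¹·A⁻¹ = kg·m²·s⁻³·A⁻²
  E. [kg·m²·s⁻²·A⁻²] · [m·s⁻¹] = kg·m³·s⁻³·A⁻²
All reduce to kg·m²·s⁻³·A⁻² except E., which is kg·m³·s⁻³·A⁻².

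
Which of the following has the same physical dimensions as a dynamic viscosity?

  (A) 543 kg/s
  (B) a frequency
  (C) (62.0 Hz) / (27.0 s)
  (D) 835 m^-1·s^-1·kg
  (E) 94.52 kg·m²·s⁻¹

(D)

Reference: [dynamic viscosity] = kg·m⁻¹·s⁻¹.
Each option:
  (A) kg·s⁻¹
  (B) [frequency] = s⁻¹
  (C) [s⁻¹] / [s] = s⁻²
  (D) kg·m⁻¹·s⁻¹  ← same
  (E) kg·m²·s⁻¹
Only (D) matches kg·m⁻¹·s⁻¹.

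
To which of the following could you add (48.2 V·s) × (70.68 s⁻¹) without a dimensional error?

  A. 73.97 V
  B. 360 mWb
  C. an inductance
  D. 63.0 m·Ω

Reference: [kg·m²·s⁻²·A⁻¹] · [s⁻¹] = kg·m²·s⁻³·A⁻¹.
Each option:
  A. V = J·C⁻¹ = kg·m²·s⁻³·A⁻¹  ← same
  B. Wb = V·s = kg·m²·s⁻²·A⁻¹
  C. [inductance] = kg·m²·s⁻²·A⁻²
  D. Ω·m = V·A⁻¹·m = kg·m³·s⁻³·A⁻²
Only A. matches kg·m²·s⁻³·A⁻¹.

A.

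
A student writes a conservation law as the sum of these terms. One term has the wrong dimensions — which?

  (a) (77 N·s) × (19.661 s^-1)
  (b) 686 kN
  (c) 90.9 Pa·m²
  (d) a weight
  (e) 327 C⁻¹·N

Reduce each to base SI dimensions:
  (a) [kg·m·s⁻¹] · [s⁻¹] = kg·m·s⁻²
  (b) N = kg·m·s⁻²
  (c) Pa·m² = N·m⁻²·m² = kg·m·s⁻²
  (d) [weight] = kg·m·s⁻²
  (e) N·C⁻¹ = kg·m·s⁻²·(s·A)⁻¹ = kg·m·s⁻³·A⁻¹
All reduce to kg·m·s⁻² except (e), which is kg·m·s⁻³·A⁻¹.

(e)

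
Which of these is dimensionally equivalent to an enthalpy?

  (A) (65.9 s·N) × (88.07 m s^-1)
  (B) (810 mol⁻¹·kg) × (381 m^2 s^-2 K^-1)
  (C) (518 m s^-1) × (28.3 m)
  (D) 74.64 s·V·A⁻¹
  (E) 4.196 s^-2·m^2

Reference: [enthalpy] = kg·m²·s⁻².
Each option:
  (A) [kg·m·s⁻¹] · [m·s⁻¹] = kg·m²·s⁻²  ← same
  (B) [kg·mol⁻¹] · [m²·s⁻²·K⁻¹] = kg·m²·s⁻²·K⁻¹·mol⁻¹
  (C) [m·s⁻¹] · [m] = m²·s⁻¹
  (D) V·s·A⁻¹ = J·C⁻¹·s·A⁻¹ = kg·m²·s⁻²·A⁻²
  (E) m²·s⁻²
Only (A) matches kg·m²·s⁻².

(A)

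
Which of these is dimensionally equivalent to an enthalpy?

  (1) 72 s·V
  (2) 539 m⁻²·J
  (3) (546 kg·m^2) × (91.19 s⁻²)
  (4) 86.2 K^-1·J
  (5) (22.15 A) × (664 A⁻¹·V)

Reference: [enthalpy] = kg·m²·s⁻².
Each option:
  (1) V·s = J·C⁻¹·s = kg·m²·s⁻²·A⁻¹
  (2) J·m⁻² = N·m·m⁻² = kg·s⁻²
  (3) [kg·m²] · [s⁻²] = kg·m²·s⁻²  ← same
  (4) J·K⁻¹ = N·m·K⁻¹ = kg·m²·s⁻²·K⁻¹
  (5) [A] · [kg·m²·s⁻³·A⁻²] = kg·m²·s⁻³·A⁻¹
Only (3) matches kg·m²·s⁻².

(3)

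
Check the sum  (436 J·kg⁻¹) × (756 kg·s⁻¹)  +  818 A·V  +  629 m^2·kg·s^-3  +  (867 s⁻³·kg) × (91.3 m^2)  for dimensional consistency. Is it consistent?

Expand each in SI base units:
  (436 J·kg⁻¹) × (756 kg·s⁻¹):  [m²·s⁻²] · [kg·s⁻¹] = kg·m²·s⁻³
  818 A·V:  V·A = J·C⁻¹·A = kg·m²·s⁻³
  629 m^2·kg·s^-3:  kg·m²·s⁻³
  (867 s⁻³·kg) × (91.3 m^2):  [kg·s⁻³] · [m²] = kg·m²·s⁻³
Every term reduces to kg·m²·s⁻³.

Yes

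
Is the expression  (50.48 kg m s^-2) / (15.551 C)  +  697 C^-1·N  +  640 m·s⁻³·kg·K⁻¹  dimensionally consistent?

Dimensions:
  (50.48 kg m s^-2) / (15.551 C):  [kg·m·s⁻²] / [s·A] = kg·m·s⁻³·A⁻¹
  697 C^-1·N:  N·C⁻¹ = kg·m·s⁻²·(s·A)⁻¹ = kg·m·s⁻³·A⁻¹
  640 m·s⁻³·kg·K⁻¹:  kg·m·s⁻³·K⁻¹
The terms do not share a single dimension (kg·m·s⁻³·A⁻¹ vs kg·m·s⁻³·K⁻¹).

No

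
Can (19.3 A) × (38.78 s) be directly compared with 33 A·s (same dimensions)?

Yes

Work out the base dimensions of each:
  (19.3 A) × (38.78 s):  [A] · [s] = s·A
  33 A·s:  A·s = s·A
Both are s·A, so they have the same dimensions and can be added.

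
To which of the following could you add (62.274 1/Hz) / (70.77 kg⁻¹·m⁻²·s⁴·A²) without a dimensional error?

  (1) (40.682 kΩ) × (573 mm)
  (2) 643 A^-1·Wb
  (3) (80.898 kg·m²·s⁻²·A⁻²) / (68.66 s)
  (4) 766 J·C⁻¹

Reference: [s] / [kg⁻¹·m⁻²·s⁴·A²] = kg·m²·s⁻³·A⁻².
Each option:
  (1) [kg·m²·s⁻³·A⁻²] · [m] = kg·m³·s⁻³·A⁻²
  (2) Wb·A⁻¹ = V·s·A⁻¹ = kg·m²·s⁻²·A⁻²
  (3) [kg·m²·s⁻²·A⁻²] / [s] = kg·m²·s⁻³·A⁻²  ← same
  (4) J·C⁻¹ = N·m·(s·A)⁻¹ = kg·m²·s⁻³·A⁻¹
Only (3) matches kg·m²·s⁻³·A⁻².

(3)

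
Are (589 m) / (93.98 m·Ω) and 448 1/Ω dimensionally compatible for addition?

Yes

Reduce each to base SI dimensions:
  (589 m) / (93.98 m·Ω):  [m] / [kg·m³·s⁻³·A⁻²] = kg⁻¹·m⁻²·s³·A²
  448 1/Ω:  Ω⁻¹ = (V·A⁻¹)⁻¹ = kg⁻¹·m⁻²·s³·A²
Both are kg⁻¹·m⁻²·s³·A², so they have the same dimensions and can be added.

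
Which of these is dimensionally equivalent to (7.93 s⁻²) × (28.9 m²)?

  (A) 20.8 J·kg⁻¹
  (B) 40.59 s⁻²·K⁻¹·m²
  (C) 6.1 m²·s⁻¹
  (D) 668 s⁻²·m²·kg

Reference: [s⁻²] · [m²] = m²·s⁻².
Each option:
  (A) J·kg⁻¹ = N·m·kg⁻¹ = m²·s⁻²  ← same
  (B) m²·s⁻²·K⁻¹
  (C) m²·s⁻¹
  (D) kg·m²·s⁻²
Only (A) matches m²·s⁻².

(A)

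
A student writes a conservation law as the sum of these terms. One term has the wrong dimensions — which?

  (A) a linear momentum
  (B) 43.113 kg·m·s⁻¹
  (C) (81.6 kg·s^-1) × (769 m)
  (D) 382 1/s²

(D)

Dimensions:
  (A) [linear momentum] = kg·m·s⁻¹
  (B) kg·m·s⁻¹
  (C) [kg·s⁻¹] · [m] = kg·m·s⁻¹
  (D) s⁻²
All reduce to kg·m·s⁻¹ except (D), which is s⁻².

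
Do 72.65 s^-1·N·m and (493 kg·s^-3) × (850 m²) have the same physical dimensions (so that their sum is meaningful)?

Yes

Dimensions:
  72.65 s^-1·N·m:  N·m·s⁻¹ = kg·m·s⁻²·m·s⁻¹ = kg·m²·s⁻³
  (493 kg·s^-3) × (850 m²):  [kg·s⁻³] · [m²] = kg·m²·s⁻³
Both are kg·m²·s⁻³, so they have the same dimensions and can be added.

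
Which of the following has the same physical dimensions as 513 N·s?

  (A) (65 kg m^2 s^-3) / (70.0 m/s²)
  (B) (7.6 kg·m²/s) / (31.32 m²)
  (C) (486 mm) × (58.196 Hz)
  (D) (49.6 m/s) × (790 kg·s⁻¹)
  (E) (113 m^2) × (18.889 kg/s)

Reference: N·s = kg·m·s⁻²·s = kg·m·s⁻¹.
Each option:
  (A) [kg·m²·s⁻³] / [m·s⁻²] = kg·m·s⁻¹  ← same
  (B) [kg·m²·s⁻¹] / [m²] = kg·s⁻¹
  (C) [m] · [s⁻¹] = m·s⁻¹
  (D) [m·s⁻¹] · [kg·s⁻¹] = kg·m·s⁻²
  (E) [m²] · [kg·s⁻¹] = kg·m²·s⁻¹
Only (A) matches kg·m·s⁻¹.

(A)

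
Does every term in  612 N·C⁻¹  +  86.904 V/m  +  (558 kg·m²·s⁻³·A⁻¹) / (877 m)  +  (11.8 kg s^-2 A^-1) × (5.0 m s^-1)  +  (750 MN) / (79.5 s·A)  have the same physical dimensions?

Yes

Reduce each to base SI dimensions:
  612 N·C⁻¹:  N·C⁻¹ = kg·m·s⁻²·(s·A)⁻¹ = kg·m·s⁻³·A⁻¹
  86.904 V/m:  V·m⁻¹ = J·C⁻¹·m⁻¹ = kg·m·s⁻³·A⁻¹
  (558 kg·m²·s⁻³·A⁻¹) / (877 m):  [kg·m²·s⁻³·A⁻¹] / [m] = kg·m·s⁻³·A⁻¹
  (11.8 kg s^-2 A^-1) × (5.0 m s^-1):  [kg·s⁻²·A⁻¹] · [m·s⁻¹] = kg·m·s⁻³·A⁻¹
  (750 MN) / (79.5 s·A):  [kg·m·s⁻²] / [s·A] = kg·m·s⁻³·A⁻¹
Every term reduces to kg·m·s⁻³·A⁻¹.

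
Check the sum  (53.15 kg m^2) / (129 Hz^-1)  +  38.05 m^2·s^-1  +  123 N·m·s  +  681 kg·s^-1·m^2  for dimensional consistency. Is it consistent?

Dimensions:
  (53.15 kg m^2) / (129 Hz^-1):  [kg·m²] / [s] = kg·m²·s⁻¹
  38.05 m^2·s^-1:  m²·s⁻¹
  123 N·m·s:  N·m·s = kg·m·s⁻²·m·s = kg·m²·s⁻¹
  681 kg·s^-1·m^2:  kg·m²·s⁻¹
The terms do not share a single dimension (kg·m²·s⁻¹ vs m²·s⁻¹).

No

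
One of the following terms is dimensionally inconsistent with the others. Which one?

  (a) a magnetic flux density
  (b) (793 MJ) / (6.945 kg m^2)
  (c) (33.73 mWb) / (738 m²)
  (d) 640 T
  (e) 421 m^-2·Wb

Reduce each to base SI dimensions:
  (a) [magnetic flux density] = kg·s⁻²·A⁻¹
  (b) [kg·m²·s⁻²] / [kg·m²] = s⁻²
  (c) [kg·m²·s⁻²·A⁻¹] / [m²] = kg·s⁻²·A⁻¹
  (d) T = Wb·m⁻² = kg·s⁻²·A⁻¹
  (e) Wb·m⁻² = V·s·m⁻² = kg·s⁻²·A⁻¹
All reduce to kg·s⁻²·A⁻¹ except (b), which is s⁻².

(b)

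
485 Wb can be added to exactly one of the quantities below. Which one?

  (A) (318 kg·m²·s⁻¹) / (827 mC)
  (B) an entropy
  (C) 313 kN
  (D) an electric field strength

(A)

Reference: Wb = V·s = kg·m²·s⁻²·A⁻¹.
Each option:
  (A) [kg·m²·s⁻¹] / [s·A] = kg·m²·s⁻²·A⁻¹  ← same
  (B) [entropy] = kg·m²·s⁻²·K⁻¹
  (C) N = kg·m·s⁻²
  (D) [electric field strength] = kg·m·s⁻³·A⁻¹
Only (A) matches kg·m²·s⁻²·A⁻¹.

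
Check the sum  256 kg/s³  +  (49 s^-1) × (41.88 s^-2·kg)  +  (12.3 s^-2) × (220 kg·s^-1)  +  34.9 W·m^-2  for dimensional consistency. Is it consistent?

Yes

In SI base units:
  256 kg/s³:  kg·s⁻³
  (49 s^-1) × (41.88 s^-2·kg):  [s⁻¹] · [kg·s⁻²] = kg·s⁻³
  (12.3 s^-2) × (220 kg·s^-1):  [s⁻²] · [kg·s⁻¹] = kg·s⁻³
  34.9 W·m^-2:  W·m⁻² = J·s⁻¹·m⁻² = kg·s⁻³
Every term reduces to kg·s⁻³.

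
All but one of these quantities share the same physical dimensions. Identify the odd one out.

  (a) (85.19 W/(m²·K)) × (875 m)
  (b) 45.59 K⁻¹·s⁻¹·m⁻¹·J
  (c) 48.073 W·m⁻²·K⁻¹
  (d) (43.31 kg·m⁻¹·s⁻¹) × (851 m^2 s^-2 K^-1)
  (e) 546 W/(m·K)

(c)

In SI base units:
  (a) [kg·s⁻³·K⁻¹] · [m] = kg·m·s⁻³·K⁻¹
  (b) J·s⁻¹·m⁻¹·K⁻¹ = N·m·s⁻¹·m⁻¹·K⁻¹ = kg·m·s⁻³·K⁻¹
  (c) W·m⁻²·K⁻¹ = J·s⁻¹·m⁻²·K⁻¹ = kg·s⁻³·K⁻¹
  (d) [kg·m⁻¹·s⁻¹] · [m²·s⁻²·K⁻¹] = kg·m·s⁻³·K⁻¹
  (e) W·m⁻¹·K⁻¹ = J·s⁻¹·m⁻¹·K⁻¹ = kg·m·s⁻³·K⁻¹
All reduce to kg·m·s⁻³·K⁻¹ except (c), which is kg·s⁻³·K⁻¹.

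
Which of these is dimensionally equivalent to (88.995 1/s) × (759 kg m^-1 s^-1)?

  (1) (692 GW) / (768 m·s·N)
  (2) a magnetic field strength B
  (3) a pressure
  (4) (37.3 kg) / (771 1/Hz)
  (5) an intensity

(3)

Reference: [s⁻¹] · [kg·m⁻¹·s⁻¹] = kg·m⁻¹·s⁻².
Each option:
  (1) [kg·m²·s⁻³] / [kg·m²·s⁻¹] = s⁻²
  (2) [magnetic field strength B] = kg·s⁻²·A⁻¹
  (3) [pressure] = kg·m⁻¹·s⁻²  ← same
  (4) [kg] / [s] = kg·s⁻¹
  (5) [intensity] = kg·s⁻³
Only (3) matches kg·m⁻¹·s⁻².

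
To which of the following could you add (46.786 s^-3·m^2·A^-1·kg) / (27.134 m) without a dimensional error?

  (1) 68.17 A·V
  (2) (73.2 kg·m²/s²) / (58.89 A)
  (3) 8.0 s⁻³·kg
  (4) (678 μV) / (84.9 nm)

Reference: [kg·m²·s⁻³·A⁻¹] / [m] = kg·m·s⁻³·A⁻¹.
Each option:
  (1) V·A = J·C⁻¹·A = kg·m²·s⁻³
  (2) [kg·m²·s⁻²] / [A] = kg·m²·s⁻²·A⁻¹
  (3) kg·s⁻³
  (4) [kg·m²·s⁻³·A⁻¹] / [m] = kg·m·s⁻³·A⁻¹  ← same
Only (4) matches kg·m·s⁻³·A⁻¹.

(4)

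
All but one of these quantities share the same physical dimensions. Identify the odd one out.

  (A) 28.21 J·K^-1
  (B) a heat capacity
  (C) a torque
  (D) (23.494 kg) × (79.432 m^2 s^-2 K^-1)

(C)

Expand each in SI base units:
  (A) J·K⁻¹ = N·m·K⁻¹ = kg·m²·s⁻²·K⁻¹
  (B) [heat capacity] = kg·m²·s⁻²·K⁻¹
  (C) [torque] = kg·m²·s⁻²
  (D) [kg] · [m²·s⁻²·K⁻¹] = kg·m²·s⁻²·K⁻¹
All reduce to kg·m²·s⁻²·K⁻¹ except (C), which is kg·m²·s⁻².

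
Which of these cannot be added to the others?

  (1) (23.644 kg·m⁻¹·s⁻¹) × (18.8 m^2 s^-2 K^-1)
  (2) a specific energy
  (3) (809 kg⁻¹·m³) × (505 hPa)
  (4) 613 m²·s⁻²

Reduce each to base SI dimensions:
  (1) [kg·m⁻¹·s⁻¹] · [m²·s⁻²·K⁻¹] = kg·m·s⁻³·K⁻¹
  (2) [specific energy] = m²·s⁻²
  (3) [kg⁻¹·m³] · [kg·m⁻¹·s⁻²] = m²·s⁻²
  (4) m²·s⁻²
All reduce to m²·s⁻² except (1), which is kg·m·s⁻³·K⁻¹.

(1)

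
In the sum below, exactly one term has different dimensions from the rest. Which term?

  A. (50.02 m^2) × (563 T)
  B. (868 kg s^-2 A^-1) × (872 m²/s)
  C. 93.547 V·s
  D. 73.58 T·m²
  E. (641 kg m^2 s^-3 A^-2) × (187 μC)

B.

Reduce each to base SI dimensions:
  A. [m²] · [kg·s⁻²·A⁻¹] = kg·m²·s⁻²·A⁻¹
  B. [kg·s⁻²·A⁻¹] · [m²·s⁻¹] = kg·m²·s⁻³·A⁻¹
  C. V·s = J·C⁻¹·s = kg·m²·s⁻²·A⁻¹
  D. T·m² = Wb·m⁻²·m² = kg·m²·s⁻²·A⁻¹
  E. [kg·m²·s⁻³·A⁻²] · [s·A] = kg·m²·s⁻²·A⁻¹
All reduce to kg·m²·s⁻²·A⁻¹ except B., which is kg·m²·s⁻³·A⁻¹.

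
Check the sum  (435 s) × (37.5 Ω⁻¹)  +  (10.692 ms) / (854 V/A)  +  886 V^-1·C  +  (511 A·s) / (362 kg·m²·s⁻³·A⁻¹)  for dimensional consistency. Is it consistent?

Yes

Expand each in SI base units:
  (435 s) × (37.5 Ω⁻¹):  [s] · [kg⁻¹·m⁻²·s³·A²] = kg⁻¹·m⁻²·s⁴·A²
  (10.692 ms) / (854 V/A):  [s] / [kg·m²·s⁻³·A⁻²] = kg⁻¹·m⁻²·s⁴·A²
  886 V^-1·C:  C·V⁻¹ = s·A·(J·C⁻¹)⁻¹ = kg⁻¹·m⁻²·s⁴·A²
  (511 A·s) / (362 kg·m²·s⁻³·A⁻¹):  [s·A] / [kg·m²·s⁻³·A⁻¹] = kg⁻¹·m⁻²·s⁴·A²
Every term reduces to kg⁻¹·m⁻²·s⁴·A².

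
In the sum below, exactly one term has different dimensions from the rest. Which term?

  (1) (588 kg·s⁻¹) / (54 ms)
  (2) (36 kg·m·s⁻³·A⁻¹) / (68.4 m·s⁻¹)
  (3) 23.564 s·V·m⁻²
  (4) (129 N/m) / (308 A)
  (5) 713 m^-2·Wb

(1)

Reduce each to base SI dimensions:
  (1) [kg·s⁻¹] / [s] = kg·s⁻²
  (2) [kg·m·s⁻³·A⁻¹] / [m·s⁻¹] = kg·s⁻²·A⁻¹
  (3) V·s·m⁻² = J·C⁻¹·s·m⁻² = kg·s⁻²·A⁻¹
  (4) [kg·s⁻²] / [A] = kg·s⁻²·A⁻¹
  (5) Wb·m⁻² = V·s·m⁻² = kg·s⁻²·A⁻¹
All reduce to kg·s⁻²·A⁻¹ except (1), which is kg·s⁻².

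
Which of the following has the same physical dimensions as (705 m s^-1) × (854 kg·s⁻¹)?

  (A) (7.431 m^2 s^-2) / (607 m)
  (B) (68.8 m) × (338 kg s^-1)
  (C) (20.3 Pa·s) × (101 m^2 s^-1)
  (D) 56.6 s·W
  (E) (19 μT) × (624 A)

(C)

Reference: [m·s⁻¹] · [kg·s⁻¹] = kg·m·s⁻².
Each option:
  (A) [m²·s⁻²] / [m] = m·s⁻²
  (B) [m] · [kg·s⁻¹] = kg·m·s⁻¹
  (C) [kg·m⁻¹·s⁻¹] · [m²·s⁻¹] = kg·m·s⁻²  ← same
  (D) W·s = J·s⁻¹·s = kg·m²·s⁻²
  (E) [kg·s⁻²·A⁻¹] · [A] = kg·s⁻²
Only (C) matches kg·m·s⁻².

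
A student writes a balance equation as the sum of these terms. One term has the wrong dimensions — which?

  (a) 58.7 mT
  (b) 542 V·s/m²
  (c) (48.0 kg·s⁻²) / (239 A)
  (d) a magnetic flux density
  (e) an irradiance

Reduce each to base SI dimensions:
  (a) T = Wb·m⁻² = kg·s⁻²·A⁻¹
  (b) V·s·m⁻² = J·C⁻¹·s·m⁻² = kg·s⁻²·A⁻¹
  (c) [kg·s⁻²] / [A] = kg·s⁻²·A⁻¹
  (d) [magnetic flux density] = kg·s⁻²·A⁻¹
  (e) [irradiance] = kg·s⁻³
All reduce to kg·s⁻²·A⁻¹ except (e), which is kg·s⁻³.

(e)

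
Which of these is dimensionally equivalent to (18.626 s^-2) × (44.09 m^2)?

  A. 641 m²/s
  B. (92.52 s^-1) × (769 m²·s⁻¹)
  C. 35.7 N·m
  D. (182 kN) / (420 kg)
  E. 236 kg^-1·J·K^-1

Reference: [s⁻²] · [m²] = m²·s⁻².
Each option:
  A. m²·s⁻¹
  B. [s⁻¹] · [m²·s⁻¹] = m²·s⁻²  ← same
  C. N·m = kg·m·s⁻²·m = kg·m²·s⁻²
  D. [kg·m·s⁻²] / [kg] = m·s⁻²
  E. J·kg⁻¹·K⁻¹ = N·m·kg⁻¹·K⁻¹ = m²·s⁻²·K⁻¹
Only B. matches m²·s⁻².

B.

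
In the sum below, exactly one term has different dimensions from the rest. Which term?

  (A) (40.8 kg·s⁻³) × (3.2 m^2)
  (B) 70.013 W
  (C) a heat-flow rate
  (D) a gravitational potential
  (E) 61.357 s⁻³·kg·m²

Expand each in SI base units:
  (A) [kg·s⁻³] · [m²] = kg·m²·s⁻³
  (B) W = J·s⁻¹ = kg·m²·s⁻³
  (C) [heat-flow rate] = kg·m²·s⁻³
  (D) [gravitational potential] = m²·s⁻²
  (E) kg·m²·s⁻³
All reduce to kg·m²·s⁻³ except (D), which is m²·s⁻².

(D)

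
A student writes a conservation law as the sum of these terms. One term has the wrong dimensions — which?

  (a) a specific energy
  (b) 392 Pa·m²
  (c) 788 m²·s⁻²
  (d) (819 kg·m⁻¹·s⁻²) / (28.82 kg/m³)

Dimensions:
  (a) [specific energy] = m²·s⁻²
  (b) Pa·m² = N·m⁻²·m² = kg·m·s⁻²
  (c) m²·s⁻²
  (d) [kg·m⁻¹·s⁻²] / [kg·m⁻³] = m²·s⁻²
All reduce to m²·s⁻² except (b), which is kg·m·s⁻².

(b)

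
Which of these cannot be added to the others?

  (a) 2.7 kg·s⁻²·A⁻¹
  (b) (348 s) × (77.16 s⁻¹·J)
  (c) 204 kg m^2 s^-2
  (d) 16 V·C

(a)

In SI base units:
  (a) kg·s⁻²·A⁻¹
  (b) [s] · [kg·m²·s⁻³] = kg·m²·s⁻²
  (c) kg·m²·s⁻²
  (d) C·V = s·A·J·C⁻¹ = kg·m²·s⁻²
All reduce to kg·m²·s⁻² except (a), which is kg·s⁻²·A⁻¹.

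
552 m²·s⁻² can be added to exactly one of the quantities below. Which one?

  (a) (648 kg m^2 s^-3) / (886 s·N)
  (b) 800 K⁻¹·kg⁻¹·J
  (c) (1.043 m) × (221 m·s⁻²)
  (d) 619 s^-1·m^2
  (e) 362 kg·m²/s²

(c)

Reference: m²·s⁻².
Each option:
  (a) [kg·m²·s⁻³] / [kg·m·s⁻¹] = m·s⁻²
  (b) J·kg⁻¹·K⁻¹ = N·m·kg⁻¹·K⁻¹ = m²·s⁻²·K⁻¹
  (c) [m] · [m·s⁻²] = m²·s⁻²  ← same
  (d) m²·s⁻¹
  (e) kg·m²·s⁻²
Only (c) matches m²·s⁻².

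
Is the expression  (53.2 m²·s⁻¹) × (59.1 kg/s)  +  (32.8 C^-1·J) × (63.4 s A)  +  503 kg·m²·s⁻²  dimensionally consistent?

Yes

Dimensions:
  (53.2 m²·s⁻¹) × (59.1 kg/s):  [m²·s⁻¹] · [kg·s⁻¹] = kg·m²·s⁻²
  (32.8 C^-1·J) × (63.4 s A):  [kg·m²·s⁻³·A⁻¹] · [s·A] = kg·m²·s⁻²
  503 kg·m²·s⁻²:  kg·m²·s⁻²
Every term reduces to kg·m²·s⁻².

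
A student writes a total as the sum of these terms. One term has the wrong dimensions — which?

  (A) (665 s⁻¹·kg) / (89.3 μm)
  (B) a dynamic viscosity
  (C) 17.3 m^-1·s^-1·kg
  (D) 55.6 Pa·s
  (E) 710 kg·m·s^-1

(E)

Reduce each to base SI dimensions:
  (A) [kg·s⁻¹] / [m] = kg·m⁻¹·s⁻¹
  (B) [dynamic viscosity] = kg·m⁻¹·s⁻¹
  (C) kg·m⁻¹·s⁻¹
  (D) Pa·s = N·m⁻²·s = kg·m⁻¹·s⁻¹
  (E) kg·m·s⁻¹
All reduce to kg·m⁻¹·s⁻¹ except (E), which is kg·m·s⁻¹.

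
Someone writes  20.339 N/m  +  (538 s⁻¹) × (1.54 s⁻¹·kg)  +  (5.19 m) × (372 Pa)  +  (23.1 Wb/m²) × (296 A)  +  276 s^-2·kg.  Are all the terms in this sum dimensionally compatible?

Dimensions:
  20.339 N/m:  N·m⁻¹ = kg·m·s⁻²·m⁻¹ = kg·s⁻²
  (538 s⁻¹) × (1.54 s⁻¹·kg):  [s⁻¹] · [kg·s⁻¹] = kg·s⁻²
  (5.19 m) × (372 Pa):  [m] · [kg·m⁻¹·s⁻²] = kg·s⁻²
  (23.1 Wb/m²) × (296 A):  [kg·s⁻²·A⁻¹] · [A] = kg·s⁻²
  276 s^-2·kg:  kg·s⁻²
Every term reduces to kg·s⁻².

Yes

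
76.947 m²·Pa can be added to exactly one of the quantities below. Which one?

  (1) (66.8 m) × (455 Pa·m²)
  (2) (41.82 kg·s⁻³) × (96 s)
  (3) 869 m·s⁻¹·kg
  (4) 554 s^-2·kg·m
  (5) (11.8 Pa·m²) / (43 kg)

(4)

Reference: Pa·m² = N·m⁻²·m² = kg·m·s⁻².
Each option:
  (1) [m] · [kg·m·s⁻²] = kg·m²·s⁻²
  (2) [kg·s⁻³] · [s] = kg·s⁻²
  (3) kg·m·s⁻¹
  (4) kg·m·s⁻²  ← same
  (5) [kg·m·s⁻²] / [kg] = m·s⁻²
Only (4) matches kg·m·s⁻².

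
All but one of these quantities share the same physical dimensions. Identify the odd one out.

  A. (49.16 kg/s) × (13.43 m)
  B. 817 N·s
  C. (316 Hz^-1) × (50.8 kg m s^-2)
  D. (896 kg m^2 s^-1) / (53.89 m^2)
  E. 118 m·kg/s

D.

Work out the base dimensions of each:
  A. [kg·s⁻¹] · [m] = kg·m·s⁻¹
  B. N·s = kg·m·s⁻²·s = kg·m·s⁻¹
  C. [s] · [kg·m·s⁻²] = kg·m·s⁻¹
  D. [kg·m²·s⁻¹] / [m²] = kg·s⁻¹
  E. kg·m·s⁻¹
All reduce to kg·m·s⁻¹ except D., which is kg·s⁻¹.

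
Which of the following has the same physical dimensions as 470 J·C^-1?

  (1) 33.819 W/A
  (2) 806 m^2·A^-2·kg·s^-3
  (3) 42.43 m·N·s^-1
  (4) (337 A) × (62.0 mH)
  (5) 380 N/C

Reference: J·C⁻¹ = N·m·(s·A)⁻¹ = kg·m²·s⁻³·A⁻¹.
Each option:
  (1) W·A⁻¹ = J·s⁻¹·A⁻¹ = kg·m²·s⁻³·A⁻¹  ← same
  (2) kg·m²·s⁻³·A⁻²
  (3) N·m·s⁻¹ = kg·m·s⁻²·m·s⁻¹ = kg·m²·s⁻³
  (4) [A] · [kg·m²·s⁻²·A⁻²] = kg·m²·s⁻²·A⁻¹
  (5) N·C⁻¹ = kg·m·s⁻²·(s·A)⁻¹ = kg·m·s⁻³·A⁻¹
Only (1) matches kg·m²·s⁻³·A⁻¹.

(1)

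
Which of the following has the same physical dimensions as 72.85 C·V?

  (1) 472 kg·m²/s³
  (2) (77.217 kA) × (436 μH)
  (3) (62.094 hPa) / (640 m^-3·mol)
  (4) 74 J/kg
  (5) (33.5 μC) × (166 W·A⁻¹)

Reference: C·V = s·A·J·C⁻¹ = kg·m²·s⁻².
Each option:
  (1) kg·m²·s⁻³
  (2) [A] · [kg·m²·s⁻²·A⁻²] = kg·m²·s⁻²·A⁻¹
  (3) [kg·m⁻¹·s⁻²] / [m⁻³·mol] = kg·m²·s⁻²·mol⁻¹
  (4) J·kg⁻¹ = N·m·kg⁻¹ = m²·s⁻²
  (5) [s·A] · [kg·m²·s⁻³·A⁻¹] = kg·m²·s⁻²  ← same
Only (5) matches kg·m²·s⁻².

(5)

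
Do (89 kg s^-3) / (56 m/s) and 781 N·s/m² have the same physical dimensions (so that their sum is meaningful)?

Reduce each to base SI dimensions:
  (89 kg s^-3) / (56 m/s):  [kg·s⁻³] / [m·s⁻¹] = kg·m⁻¹·s⁻²
  781 N·s/m²:  N·s·m⁻² = kg·m·s⁻²·s·m⁻² = kg·m⁻¹·s⁻¹
kg·m⁻¹·s⁻² ≠ kg·m⁻¹·s⁻¹, so they cannot be added.

No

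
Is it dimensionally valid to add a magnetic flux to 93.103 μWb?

Reduce each to base SI dimensions:
  a magnetic flux:  [magnetic flux] = kg·m²·s⁻²·A⁻¹
  93.103 μWb:  Wb = V·s = kg·m²·s⁻²·A⁻¹
Both are kg·m²·s⁻²·A⁻¹, so they have the same dimensions and can be added.

Yes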